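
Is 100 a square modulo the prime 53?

yes

(100/53)
  = (47/53)    [100 ≡ 47 mod 53]
  = (53/47)    [QR: 53 ≡ 1 mod 4, sign kept]
  = (6/47)    [53 ≡ 6 mod 47]
  = (3/47)    [47 ≡ 7 mod 8 ⇒ (2/47) = +1]
  = -(47/3)    [QR: both ≡ 3 mod 4, sign flips]
  = -(2/3)    [47 ≡ 2 mod 3]
  = (1/3)    [3 ≡ 3 mod 8 ⇒ (2/3) = -1]
  = 1    [(1/3) = 1]
(100/53) = 1, and 53 is prime, so 100 is a quadratic residue mod 53.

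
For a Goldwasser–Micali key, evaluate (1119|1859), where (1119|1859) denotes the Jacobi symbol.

Both 1119 ≡ 3 and 1859 ≡ 3 (mod 4), so reciprocity gives (1119|1859) = -(1859|1119). Reduce: 1859 ≡ 740 (mod 1119). Now have -(740|1119).
Factor out 2: 740 = 2^2·185. Since 1119 ≡ 7 (mod 8), (2|1119) = +1, and (2|1119)^2 = +1. Now have -(185|1119).
185 ≡ 1 (mod 4), so quadratic reciprocity gives (185|1119) = (1119|185). Reduce: 1119 ≡ 9 (mod 185). Now have -(9|185).
9 ≡ 1 (mod 4), so quadratic reciprocity gives (9|185) = (185|9). Reduce: 185 ≡ 5 (mod 9). Now have -(5|9).
5 ≡ 1 (mod 4), so quadratic reciprocity gives (5|9) = (9|5). Reduce: 9 ≡ 4 (mod 5). Now have -(4|5).
Factor out 2: 4 = 2^2. Since 5 ≡ 5 (mod 8), (2|5) = -1, and (2|5)^2 = +1. Now have -(1|5).
(1|5) = 1. Collecting the sign factors: -1.

-1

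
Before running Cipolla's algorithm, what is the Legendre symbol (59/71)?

Both 59 ≡ 3 and 71 ≡ 3 (mod 4), so reciprocity gives (59/71) = -(71/59). Reduce: 71 ≡ 12 (mod 59). Now have -(12/59).
Factor out 2: 12 = 2^2·3. Since 59 ≡ 3 (mod 8), (2/59) = -1, and (2/59)^2 = +1. Now have -(3/59).
Both 3 ≡ 3 and 59 ≡ 3 (mod 4), so reciprocity gives (3/59) = -(59/3). Reduce: 59 ≡ 2 (mod 3). Now have (2/3).
Factor out 2: 2 = 2. Since 3 ≡ 3 (mod 8), (2/3) = -1. Now have -(1/3).
(1/3) = 1. Collecting the sign factors: -1.

-1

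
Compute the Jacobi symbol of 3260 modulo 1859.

(3260/1859)
  = (1401/1859)    [3260 ≡ 1401 mod 1859]
  = (1859/1401)    [QR: 1401 ≡ 1 mod 4, sign kept]
  = (458/1401)    [1859 ≡ 458 mod 1401]
  = (229/1401)    [1401 ≡ 1 mod 8 ⇒ (2/1401) = +1]
  = (1401/229)    [QR: 229 ≡ 1 mod 4, sign kept]
  = (27/229)    [1401 ≡ 27 mod 229]
  = (229/27)    [QR: 229 ≡ 1 mod 4, sign kept]
  = (13/27)    [229 ≡ 13 mod 27]
  = (27/13)    [QR: 13 ≡ 1 mod 4, sign kept]
  = (1/13)    [27 ≡ 1 mod 13]
  = 1    [(1/13) = 1]

1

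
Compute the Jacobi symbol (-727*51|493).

By multiplicativity, (-727·51|493) = (-727|493)·(51|493).
First factor (-727|493):
(-727|493)
  = (727|493)    [493 ≡ 1 mod 4 ⇒ (-1|493) = +1]
  = (234|493)    [727 ≡ 234 mod 493]
  = -(117|493)    [493 ≡ 5 mod 8 ⇒ (2|493) = -1]
  = -(493|117)    [QR: 117 ≡ 1 mod 4, sign kept]
  = -(25|117)    [493 ≡ 25 mod 117]
  = -(117|25)    [QR: 25 ≡ 1 mod 4, sign kept]
  = -(17|25)    [117 ≡ 17 mod 25]
  = -(25|17)    [QR: 17 ≡ 1 mod 4, sign kept]
  = -(8|17)    [25 ≡ 8 mod 17]
  = -(1|17)    [17 ≡ 1 mod 8 ⇒ (2|17)^3 = +1]
  = -1    [(1|17) = 1]
Second factor (51|493):
(51|493)
  = (493|51)    [QR: 493 ≡ 1 mod 4, sign kept]
  = (34|51)    [493 ≡ 34 mod 51]
  = -(17|51)    [51 ≡ 3 mod 8 ⇒ (2|51) = -1]
  = -(51|17)    [QR: 17 ≡ 1 mod 4, sign kept]
  = -(0|17)    [51 ≡ 0 mod 17]
  = 0    [numerator 0, gcd > 1]
Product: (-1)·(0) = 0.

0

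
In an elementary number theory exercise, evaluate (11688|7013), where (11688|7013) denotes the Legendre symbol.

Reduce the numerator: 11688 ≡ 4675 (mod 7013), so (11688|7013) = (4675|7013).
7013 ≡ 1 (mod 4), so quadratic reciprocity gives (4675|7013) = (7013|4675). Reduce: 7013 ≡ 2338 (mod 4675). Now have (2338|4675).
Factor out 2: 2338 = 2·1169. Since 4675 ≡ 3 (mod 8), (2|4675) = -1. Now have -(1169|4675).
1169 ≡ 1 (mod 4), so quadratic reciprocity gives (1169|4675) = (4675|1169). Reduce: 4675 ≡ 1168 (mod 1169). Now have -(1168|1169).
Factor out 2: 1168 = 2^4·73. Since 1169 ≡ 1 (mod 8), (2|1169) = +1, and (2|1169)^4 = +1. Now have -(73|1169).
73 ≡ 1 (mod 4), so quadratic reciprocity gives (73|1169) = (1169|73). Reduce: 1169 ≡ 1 (mod 73). Now have -(1|73).
(1|73) = 1. Collecting the sign factors: -1.

-1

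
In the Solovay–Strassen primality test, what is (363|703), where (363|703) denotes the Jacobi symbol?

-1

Both 363 ≡ 3 and 703 ≡ 3 (mod 4), so reciprocity gives (363|703) = -(703|363). Reduce: 703 ≡ 340 (mod 363). Now have -(340|363).
Factor out 2: 340 = 2^2·85. Since 363 ≡ 3 (mod 8), (2|363) = -1, and (2|363)^2 = +1. Now have -(85|363).
85 ≡ 1 (mod 4), so quadratic reciprocity gives (85|363) = (363|85). Reduce: 363 ≡ 23 (mod 85). Now have -(23|85).
85 ≡ 1 (mod 4), so quadratic reciprocity gives (23|85) = (85|23). Reduce: 85 ≡ 16 (mod 23). Now have -(16|23).
Factor out 2: 16 = 2^4. Since 23 ≡ 7 (mod 8), (2|23) = +1, and (2|23)^4 = +1. Now have -(1|23).
(1|23) = 1. Collecting the sign factors: -1.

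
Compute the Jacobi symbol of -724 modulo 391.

Reduce the numerator: -724 ≡ 58 (mod 391), so (-724/391) = (58/391).
Factor out 2: 58 = 2·29. Since 391 ≡ 7 (mod 8), (2/391) = +1. Now have (29/391).
29 ≡ 1 (mod 4), so quadratic reciprocity gives (29/391) = (391/29). Reduce: 391 ≡ 14 (mod 29). Now have (14/29).
Factor out 2: 14 = 2·7. Since 29 ≡ 5 (mod 8), (2/29) = -1. Now have -(7/29).
29 ≡ 1 (mod 4), so quadratic reciprocity gives (7/29) = (29/7). Reduce: 29 ≡ 1 (mod 7). Now have -(1/7).
(1/7) = 1. Collecting the sign factors: -1.

-1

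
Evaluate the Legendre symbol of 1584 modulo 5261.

(1584/5261)
  = (99/5261)    [5261 ≡ 5 mod 8 ⇒ (2/5261)^4 = +1]
  = (5261/99)    [QR: 5261 ≡ 1 mod 4, sign kept]
  = (14/99)    [5261 ≡ 14 mod 99]
  = -(7/99)    [99 ≡ 3 mod 8 ⇒ (2/99) = -1]
  = (99/7)    [QR: both ≡ 3 mod 4, sign flips]
  = (1/7)    [99 ≡ 1 mod 7]
  = 1    [(1/7) = 1]

1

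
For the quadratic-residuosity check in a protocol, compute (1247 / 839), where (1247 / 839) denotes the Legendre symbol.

(1247 / 839)
  = (408 / 839)    [1247 ≡ 408 mod 839]
  = (51 / 839)    [839 ≡ 7 mod 8 ⇒ (2 / 839)^3 = +1]
  = -(839 / 51)    [QR: both ≡ 3 mod 4, sign flips]
  = -(23 / 51)    [839 ≡ 23 mod 51]
  = (51 / 23)    [QR: both ≡ 3 mod 4, sign flips]
  = (5 / 23)    [51 ≡ 5 mod 23]
  = (23 / 5)    [QR: 5 ≡ 1 mod 4, sign kept]
  = (3 / 5)    [23 ≡ 3 mod 5]
  = (5 / 3)    [QR: 5 ≡ 1 mod 4, sign kept]
  = (2 / 3)    [5 ≡ 2 mod 3]
  = -(1 / 3)    [3 ≡ 3 mod 8 ⇒ (2 / 3) = -1]
  = -1    [(1 / 3) = 1]

-1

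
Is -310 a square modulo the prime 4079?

(-310/4079)
  = (3769/4079)    [-310 ≡ 3769 mod 4079]
  = (4079/3769)    [QR: 3769 ≡ 1 mod 4, sign kept]
  = (310/3769)    [4079 ≡ 310 mod 3769]
  = (155/3769)    [3769 ≡ 1 mod 8 ⇒ (2/3769) = +1]
  = (3769/155)    [QR: 3769 ≡ 1 mod 4, sign kept]
  = (49/155)    [3769 ≡ 49 mod 155]
  = (155/49)    [QR: 49 ≡ 1 mod 4, sign kept]
  = (8/49)    [155 ≡ 8 mod 49]
  = (1/49)    [49 ≡ 1 mod 8 ⇒ (2/49)^3 = +1]
  = 1    [(1/49) = 1]
(-310/4079) = 1, and 4079 is prime, so -310 is a quadratic residue mod 4079.

yes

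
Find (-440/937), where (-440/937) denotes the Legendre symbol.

Pull out -1: (-440/937) = (-1/937)·(440/937). Since 937 ≡ 1 (mod 4), (-1/937) = +1. Now have (440/937).
Factor out 2: 440 = 2^3·55. Since 937 ≡ 1 (mod 8), (2/937) = +1, and (2/937)^3 = +1. Now have (55/937).
937 ≡ 1 (mod 4), so quadratic reciprocity gives (55/937) = (937/55). Reduce: 937 ≡ 2 (mod 55). Now have (2/55).
Factor out 2: 2 = 2. Since 55 ≡ 7 (mod 8), (2/55) = +1. Now have (1/55).
(1/55) = 1. Collecting the sign factors: 1.

1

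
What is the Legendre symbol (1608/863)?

(1608/863)
  = (745/863)    [1608 ≡ 745 mod 863]
  = (863/745)    [QR: 745 ≡ 1 mod 4, sign kept]
  = (118/745)    [863 ≡ 118 mod 745]
  = (59/745)    [745 ≡ 1 mod 8 ⇒ (2/745) = +1]
  = (745/59)    [QR: 745 ≡ 1 mod 4, sign kept]
  = (37/59)    [745 ≡ 37 mod 59]
  = (59/37)    [QR: 37 ≡ 1 mod 4, sign kept]
  = (22/37)    [59 ≡ 22 mod 37]
  = -(11/37)    [37 ≡ 5 mod 8 ⇒ (2/37) = -1]
  = -(37/11)    [QR: 37 ≡ 1 mod 4, sign kept]
  = -(4/11)    [37 ≡ 4 mod 11]
  = -(1/11)    [11 ≡ 3 mod 8 ⇒ (2/11)^2 = +1]
  = -1    [(1/11) = 1]

-1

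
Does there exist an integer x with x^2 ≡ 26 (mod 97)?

Factor out 2: 26 = 2·13. Since 97 ≡ 1 (mod 8), (2/97) = +1. Now have (13/97).
13 ≡ 1 (mod 4), so quadratic reciprocity gives (13/97) = (97/13). Reduce: 97 ≡ 6 (mod 13). Now have (6/13).
Factor out 2: 6 = 2·3. Since 13 ≡ 5 (mod 8), (2/13) = -1. Now have -(3/13).
13 ≡ 1 (mod 4), so quadratic reciprocity gives (3/13) = (13/3). Reduce: 13 ≡ 1 (mod 3). Now have -(1/3).
(1/3) = 1. Collecting the sign factors: -1.
(26/97) = -1, and 97 is prime, so 26 is not a quadratic residue mod 97.

no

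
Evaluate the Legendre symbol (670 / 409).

(670 / 409)
  = (261 / 409)    [670 ≡ 261 mod 409]
  = (409 / 261)    [QR: 261 ≡ 1 mod 4, sign kept]
  = (148 / 261)    [409 ≡ 148 mod 261]
  = (37 / 261)    [261 ≡ 5 mod 8 ⇒ (2 / 261)^2 = +1]
  = (261 / 37)    [QR: 37 ≡ 1 mod 4, sign kept]
  = (2 / 37)    [261 ≡ 2 mod 37]
  = -(1 / 37)    [37 ≡ 5 mod 8 ⇒ (2 / 37) = -1]
  = -1    [(1 / 37) = 1]

-1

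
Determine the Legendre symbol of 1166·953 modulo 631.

By multiplicativity, (1166·953/631) = (1166/631)·(953/631).
First factor (1166/631):
Reduce the numerator: 1166 ≡ 535 (mod 631), so (1166/631) = (535/631).
Both 535 ≡ 3 and 631 ≡ 3 (mod 4), so reciprocity gives (535/631) = -(631/535). Reduce: 631 ≡ 96 (mod 535). Now have -(96/535).
Factor out 2: 96 = 2^5·3. Since 535 ≡ 7 (mod 8), (2/535) = +1, and (2/535)^5 = +1. Now have -(3/535).
Both 3 ≡ 3 and 535 ≡ 3 (mod 4), so reciprocity gives (3/535) = -(535/3). Reduce: 535 ≡ 1 (mod 3). Now have (1/3).
(1/3) = 1. Collecting the sign factors: 1.
Second factor (953/631):
Reduce the numerator: 953 ≡ 322 (mod 631), so (953/631) = (322/631).
Factor out 2: 322 = 2·161. Since 631 ≡ 7 (mod 8), (2/631) = +1. Now have (161/631).
161 ≡ 1 (mod 4), so quadratic reciprocity gives (161/631) = (631/161). Reduce: 631 ≡ 148 (mod 161). Now have (148/161).
Factor out 2: 148 = 2^2·37. Since 161 ≡ 1 (mod 8), (2/161) = +1, and (2/161)^2 = +1. Now have (37/161).
37 ≡ 1 (mod 4), so quadratic reciprocity gives (37/161) = (161/37). Reduce: 161 ≡ 13 (mod 37). Now have (13/37).
13 ≡ 1 (mod 4), so quadratic reciprocity gives (13/37) = (37/13). Reduce: 37 ≡ 11 (mod 13). Now have (11/13).
13 ≡ 1 (mod 4), so quadratic reciprocity gives (11/13) = (13/11). Reduce: 13 ≡ 2 (mod 11). Now have (2/11).
Factor out 2: 2 = 2. Since 11 ≡ 3 (mod 8), (2/11) = -1. Now have -(1/11).
(1/11) = 1. Collecting the sign factors: -1.
Product: (1)·(-1) = -1.

-1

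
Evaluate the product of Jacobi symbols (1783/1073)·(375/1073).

-1

By multiplicativity, (1783·375/1073) = (1783/1073)·(375/1073).
First factor (1783/1073):
(1783/1073)
  = (710/1073)    [1783 ≡ 710 mod 1073]
  = (355/1073)    [1073 ≡ 1 mod 8 ⇒ (2/1073) = +1]
  = (1073/355)    [QR: 1073 ≡ 1 mod 4, sign kept]
  = (8/355)    [1073 ≡ 8 mod 355]
  = -(1/355)    [355 ≡ 3 mod 8 ⇒ (2/355)^3 = -1]
  = -1    [(1/355) = 1]
Second factor (375/1073):
(375/1073)
  = (1073/375)    [QR: 1073 ≡ 1 mod 4, sign kept]
  = (323/375)    [1073 ≡ 323 mod 375]
  = -(375/323)    [QR: both ≡ 3 mod 4, sign flips]
  = -(52/323)    [375 ≡ 52 mod 323]
  = -(13/323)    [323 ≡ 3 mod 8 ⇒ (2/323)^2 = +1]
  = -(323/13)    [QR: 13 ≡ 1 mod 4, sign kept]
  = -(11/13)    [323 ≡ 11 mod 13]
  = -(13/11)    [QR: 13 ≡ 1 mod 4, sign kept]
  = -(2/11)    [13 ≡ 2 mod 11]
  = (1/11)    [11 ≡ 3 mod 8 ⇒ (2/11) = -1]
  = 1    [(1/11) = 1]
Product: (-1)·(1) = -1.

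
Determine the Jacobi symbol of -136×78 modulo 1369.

By multiplicativity, (-136·78 / 1369) = (-136 / 1369)·(78 / 1369).
First factor (-136 / 1369):
(-136 / 1369)
  = (1233 / 1369)    [-136 ≡ 1233 mod 1369]
  = (1369 / 1233)    [QR: 1233 ≡ 1 mod 4, sign kept]
  = (136 / 1233)    [1369 ≡ 136 mod 1233]
  = (17 / 1233)    [1233 ≡ 1 mod 8 ⇒ (2 / 1233)^3 = +1]
  = (1233 / 17)    [QR: 17 ≡ 1 mod 4, sign kept]
  = (9 / 17)    [1233 ≡ 9 mod 17]
  = (17 / 9)    [QR: 9 ≡ 1 mod 4, sign kept]
  = (8 / 9)    [17 ≡ 8 mod 9]
  = (1 / 9)    [9 ≡ 1 mod 8 ⇒ (2 / 9)^3 = +1]
  = 1    [(1 / 9) = 1]
Second factor (78 / 1369):
(78 / 1369)
  = (39 / 1369)    [1369 ≡ 1 mod 8 ⇒ (2 / 1369) = +1]
  = (1369 / 39)    [QR: 1369 ≡ 1 mod 4, sign kept]
  = (4 / 39)    [1369 ≡ 4 mod 39]
  = (1 / 39)    [39 ≡ 7 mod 8 ⇒ (2 / 39)^2 = +1]
  = 1    [(1 / 39) = 1]
Product: (1)·(1) = 1.

1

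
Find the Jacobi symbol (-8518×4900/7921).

By multiplicativity, (-8518·4900/7921) = (-8518/7921)·(4900/7921).
First factor (-8518/7921):
(-8518/7921)
  = (8518/7921)    [7921 ≡ 1 mod 4 ⇒ (-1/7921) = +1]
  = (597/7921)    [8518 ≡ 597 mod 7921]
  = (7921/597)    [QR: 597 ≡ 1 mod 4, sign kept]
  = (160/597)    [7921 ≡ 160 mod 597]
  = -(5/597)    [597 ≡ 5 mod 8 ⇒ (2/597)^5 = -1]
  = -(597/5)    [QR: 5 ≡ 1 mod 4, sign kept]
  = -(2/5)    [597 ≡ 2 mod 5]
  = (1/5)    [5 ≡ 5 mod 8 ⇒ (2/5) = -1]
  = 1    [(1/5) = 1]
Second factor (4900/7921):
(4900/7921)
  = (1225/7921)    [7921 ≡ 1 mod 8 ⇒ (2/7921)^2 = +1]
  = (7921/1225)    [QR: 1225 ≡ 1 mod 4, sign kept]
  = (571/1225)    [7921 ≡ 571 mod 1225]
  = (1225/571)    [QR: 1225 ≡ 1 mod 4, sign kept]
  = (83/571)    [1225 ≡ 83 mod 571]
  = -(571/83)    [QR: both ≡ 3 mod 4, sign flips]
  = -(73/83)    [571 ≡ 73 mod 83]
  = -(83/73)    [QR: 73 ≡ 1 mod 4, sign kept]
  = -(10/73)    [83 ≡ 10 mod 73]
  = -(5/73)    [73 ≡ 1 mod 8 ⇒ (2/73) = +1]
  = -(73/5)    [QR: 5 ≡ 1 mod 4, sign kept]
  = -(3/5)    [73 ≡ 3 mod 5]
  = -(5/3)    [QR: 5 ≡ 1 mod 4, sign kept]
  = -(2/3)    [5 ≡ 2 mod 3]
  = (1/3)    [3 ≡ 3 mod 8 ⇒ (2/3) = -1]
  = 1    [(1/3) = 1]
Product: (1)·(1) = 1.

1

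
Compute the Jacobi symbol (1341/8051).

(1341/8051)
  = (8051/1341)    [QR: 1341 ≡ 1 mod 4, sign kept]
  = (5/1341)    [8051 ≡ 5 mod 1341]
  = (1341/5)    [QR: 5 ≡ 1 mod 4, sign kept]
  = (1/5)    [1341 ≡ 1 mod 5]
  = 1    [(1/5) = 1]

1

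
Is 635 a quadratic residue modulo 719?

(635|719)
  = -(719|635)    [QR: both ≡ 3 mod 4, sign flips]
  = -(84|635)    [719 ≡ 84 mod 635]
  = -(21|635)    [635 ≡ 3 mod 8 ⇒ (2|635)^2 = +1]
  = -(635|21)    [QR: 21 ≡ 1 mod 4, sign kept]
  = -(5|21)    [635 ≡ 5 mod 21]
  = -(21|5)    [QR: 5 ≡ 1 mod 4, sign kept]
  = -(1|5)    [21 ≡ 1 mod 5]
  = -1    [(1|5) = 1]
The Legendre symbol is -1, so x^2 ≡ 635 (mod 719) has no solution.

no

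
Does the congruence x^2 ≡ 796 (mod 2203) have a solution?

(796/2203)
  = (199/2203)    [2203 ≡ 3 mod 8 ⇒ (2/2203)^2 = +1]
  = -(2203/199)    [QR: both ≡ 3 mod 4, sign flips]
  = -(14/199)    [2203 ≡ 14 mod 199]
  = -(7/199)    [199 ≡ 7 mod 8 ⇒ (2/199) = +1]
  = (199/7)    [QR: both ≡ 3 mod 4, sign flips]
  = (3/7)    [199 ≡ 3 mod 7]
  = -(7/3)    [QR: both ≡ 3 mod 4, sign flips]
  = -(1/3)    [7 ≡ 1 mod 3]
  = -1    [(1/3) = 1]
(796/2203) = -1, and 2203 is prime, so 796 is not a quadratic residue mod 2203.

no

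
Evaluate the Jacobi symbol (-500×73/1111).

By multiplicativity, (-500·73/1111) = (-500/1111)·(73/1111).
First factor (-500/1111):
(-500/1111)
  = (611/1111)    [-500 ≡ 611 mod 1111]
  = -(1111/611)    [QR: both ≡ 3 mod 4, sign flips]
  = -(500/611)    [1111 ≡ 500 mod 611]
  = -(125/611)    [611 ≡ 3 mod 8 ⇒ (2/611)^2 = +1]
  = -(611/125)    [QR: 125 ≡ 1 mod 4, sign kept]
  = -(111/125)    [611 ≡ 111 mod 125]
  = -(125/111)    [QR: 125 ≡ 1 mod 4, sign kept]
  = -(14/111)    [125 ≡ 14 mod 111]
  = -(7/111)    [111 ≡ 7 mod 8 ⇒ (2/111) = +1]
  = (111/7)    [QR: both ≡ 3 mod 4, sign flips]
  = (6/7)    [111 ≡ 6 mod 7]
  = (3/7)    [7 ≡ 7 mod 8 ⇒ (2/7) = +1]
  = -(7/3)    [QR: both ≡ 3 mod 4, sign flips]
  = -(1/3)    [7 ≡ 1 mod 3]
  = -1    [(1/3) = 1]
Second factor (73/1111):
(73/1111)
  = (1111/73)    [QR: 73 ≡ 1 mod 4, sign kept]
  = (16/73)    [1111 ≡ 16 mod 73]
  = (1/73)    [73 ≡ 1 mod 8 ⇒ (2/73)^4 = +1]
  = 1    [(1/73) = 1]
Product: (-1)·(1) = -1.

-1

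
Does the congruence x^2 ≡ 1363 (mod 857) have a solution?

(1363/857)
  = (506/857)    [1363 ≡ 506 mod 857]
  = (253/857)    [857 ≡ 1 mod 8 ⇒ (2/857) = +1]
  = (857/253)    [QR: 253 ≡ 1 mod 4, sign kept]
  = (98/253)    [857 ≡ 98 mod 253]
  = -(49/253)    [253 ≡ 5 mod 8 ⇒ (2/253) = -1]
  = -(253/49)    [QR: 49 ≡ 1 mod 4, sign kept]
  = -(8/49)    [253 ≡ 8 mod 49]
  = -(1/49)    [49 ≡ 1 mod 8 ⇒ (2/49)^3 = +1]
  = -1    [(1/49) = 1]
The Legendre symbol is -1, so x^2 ≡ 1363 (mod 857) has no solution.

no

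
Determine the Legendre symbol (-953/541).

1

(-953/541)
  = (129/541)    [-953 ≡ 129 mod 541]
  = (541/129)    [QR: 129 ≡ 1 mod 4, sign kept]
  = (25/129)    [541 ≡ 25 mod 129]
  = (129/25)    [QR: 25 ≡ 1 mod 4, sign kept]
  = (4/25)    [129 ≡ 4 mod 25]
  = (1/25)    [25 ≡ 1 mod 8 ⇒ (2/25)^2 = +1]
  = 1    [(1/25) = 1]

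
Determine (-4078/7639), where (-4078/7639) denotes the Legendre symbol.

-1

Pull out -1: (-4078/7639) = (-1/7639)·(4078/7639). Since 7639 ≡ 3 (mod 4), (-1/7639) = -1. Now have -(4078/7639).
Factor out 2: 4078 = 2·2039. Since 7639 ≡ 7 (mod 8), (2/7639) = +1. Now have -(2039/7639).
Both 2039 ≡ 3 and 7639 ≡ 3 (mod 4), so reciprocity gives (2039/7639) = -(7639/2039). Reduce: 7639 ≡ 1522 (mod 2039). Now have (1522/2039).
Factor out 2: 1522 = 2·761. Since 2039 ≡ 7 (mod 8), (2/2039) = +1. Now have (761/2039).
761 ≡ 1 (mod 4), so quadratic reciprocity gives (761/2039) = (2039/761). Reduce: 2039 ≡ 517 (mod 761). Now have (517/761).
517 ≡ 1 (mod 4), so quadratic reciprocity gives (517/761) = (761/517). Reduce: 761 ≡ 244 (mod 517). Now have (244/517).
Factor out 2: 244 = 2^2·61. Since 517 ≡ 5 (mod 8), (2/517) = -1, and (2/517)^2 = +1. Now have (61/517).
61 ≡ 1 (mod 4), so quadratic reciprocity gives (61/517) = (517/61). Reduce: 517 ≡ 29 (mod 61). Now have (29/61).
29 ≡ 1 (mod 4), so quadratic reciprocity gives (29/61) = (61/29). Reduce: 61 ≡ 3 (mod 29). Now have (3/29).
29 ≡ 1 (mod 4), so quadratic reciprocity gives (3/29) = (29/3). Reduce: 29 ≡ 2 (mod 3). Now have (2/3).
Factor out 2: 2 = 2. Since 3 ≡ 3 (mod 8), (2/3) = -1. Now have -(1/3).
(1/3) = 1. Collecting the sign factors: -1.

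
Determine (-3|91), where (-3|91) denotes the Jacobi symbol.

1

Reduce the numerator: -3 ≡ 88 (mod 91), so (-3|91) = (88|91).
Factor out 2: 88 = 2^3·11. Since 91 ≡ 3 (mod 8), (2|91) = -1, and (2|91)^3 = -1. Now have -(11|91).
Both 11 ≡ 3 and 91 ≡ 3 (mod 4), so reciprocity gives (11|91) = -(91|11). Reduce: 91 ≡ 3 (mod 11). Now have (3|11).
Both 3 ≡ 3 and 11 ≡ 3 (mod 4), so reciprocity gives (3|11) = -(11|3). Reduce: 11 ≡ 2 (mod 3). Now have -(2|3).
Factor out 2: 2 = 2. Since 3 ≡ 3 (mod 8), (2|3) = -1. Now have (1|3).
(1|3) = 1. Collecting the sign factors: 1.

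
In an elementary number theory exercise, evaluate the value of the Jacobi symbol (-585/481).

Reduce the numerator: -585 ≡ 377 (mod 481), so (-585/481) = (377/481).
377 ≡ 1 (mod 4), so quadratic reciprocity gives (377/481) = (481/377). Reduce: 481 ≡ 104 (mod 377). Now have (104/377).
Factor out 2: 104 = 2^3·13. Since 377 ≡ 1 (mod 8), (2/377) = +1, and (2/377)^3 = +1. Now have (13/377).
13 ≡ 1 (mod 4), so quadratic reciprocity gives (13/377) = (377/13). Reduce: 377 ≡ 0 (mod 13). Now have (0/13).
The numerator is now 0 with denominator 13 > 1: the symbol is 0.

0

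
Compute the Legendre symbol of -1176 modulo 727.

Pull out -1: (-1176|727) = (-1|727)·(1176|727). Since 727 ≡ 3 (mod 4), (-1|727) = -1. Now have -(1176|727).
Reduce the numerator: 1176 ≡ 449 (mod 727), so (1176|727) = (449|727).
449 ≡ 1 (mod 4), so quadratic reciprocity gives (449|727) = (727|449). Reduce: 727 ≡ 278 (mod 449). Now have -(278|449).
Factor out 2: 278 = 2·139. Since 449 ≡ 1 (mod 8), (2|449) = +1. Now have -(139|449).
449 ≡ 1 (mod 4), so quadratic reciprocity gives (139|449) = (449|139). Reduce: 449 ≡ 32 (mod 139). Now have -(32|139).
Factor out 2: 32 = 2^5. Since 139 ≡ 3 (mod 8), (2|139) = -1, and (2|139)^5 = -1. Now have (1|139).
(1|139) = 1. Collecting the sign factors: 1.

1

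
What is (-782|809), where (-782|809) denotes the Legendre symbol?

-1

Reduce the numerator: -782 ≡ 27 (mod 809), so (-782|809) = (27|809).
809 ≡ 1 (mod 4), so quadratic reciprocity gives (27|809) = (809|27). Reduce: 809 ≡ 26 (mod 27). Now have (26|27).
Factor out 2: 26 = 2·13. Since 27 ≡ 3 (mod 8), (2|27) = -1. Now have -(13|27).
13 ≡ 1 (mod 4), so quadratic reciprocity gives (13|27) = (27|13). Reduce: 27 ≡ 1 (mod 13). Now have -(1|13).
(1|13) = 1. Collecting the sign factors: -1.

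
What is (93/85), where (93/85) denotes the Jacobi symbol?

Reduce the numerator: 93 ≡ 8 (mod 85), so (93/85) = (8/85).
Factor out 2: 8 = 2^3. Since 85 ≡ 5 (mod 8), (2/85) = -1, and (2/85)^3 = -1. Now have -(1/85).
(1/85) = 1. Collecting the sign factors: -1.

-1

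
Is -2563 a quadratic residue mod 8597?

Reduce the numerator: -2563 ≡ 6034 (mod 8597), so (-2563/8597) = (6034/8597).
Factor out 2: 6034 = 2·3017. Since 8597 ≡ 5 (mod 8), (2/8597) = -1. Now have -(3017/8597).
3017 ≡ 1 (mod 4), so quadratic reciprocity gives (3017/8597) = (8597/3017). Reduce: 8597 ≡ 2563 (mod 3017). Now have -(2563/3017).
3017 ≡ 1 (mod 4), so quadratic reciprocity gives (2563/3017) = (3017/2563). Reduce: 3017 ≡ 454 (mod 2563). Now have -(454/2563).
Factor out 2: 454 = 2·227. Since 2563 ≡ 3 (mod 8), (2/2563) = -1. Now have (227/2563).
Both 227 ≡ 3 and 2563 ≡ 3 (mod 4), so reciprocity gives (227/2563) = -(2563/227). Reduce: 2563 ≡ 66 (mod 227). Now have -(66/227).
Factor out 2: 66 = 2·33. Since 227 ≡ 3 (mod 8), (2/227) = -1. Now have (33/227).
33 ≡ 1 (mod 4), so quadratic reciprocity gives (33/227) = (227/33). Reduce: 227 ≡ 29 (mod 33). Now have (29/33).
29 ≡ 1 (mod 4), so quadratic reciprocity gives (29/33) = (33/29). Reduce: 33 ≡ 4 (mod 29). Now have (4/29).
Factor out 2: 4 = 2^2. Since 29 ≡ 5 (mod 8), (2/29) = -1, and (2/29)^2 = +1. Now have (1/29).
(1/29) = 1. Collecting the sign factors: 1.
(-2563/8597) = 1, and 8597 is prime, so -2563 is a quadratic residue mod 8597.

yes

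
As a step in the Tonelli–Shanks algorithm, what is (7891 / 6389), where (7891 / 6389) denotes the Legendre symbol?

(7891 / 6389)
  = (1502 / 6389)    [7891 ≡ 1502 mod 6389]
  = -(751 / 6389)    [6389 ≡ 5 mod 8 ⇒ (2 / 6389) = -1]
  = -(6389 / 751)    [QR: 6389 ≡ 1 mod 4, sign kept]
  = -(381 / 751)    [6389 ≡ 381 mod 751]
  = -(751 / 381)    [QR: 381 ≡ 1 mod 4, sign kept]
  = -(370 / 381)    [751 ≡ 370 mod 381]
  = (185 / 381)    [381 ≡ 5 mod 8 ⇒ (2 / 381) = -1]
  = (381 / 185)    [QR: 185 ≡ 1 mod 4, sign kept]
  = (11 / 185)    [381 ≡ 11 mod 185]
  = (185 / 11)    [QR: 185 ≡ 1 mod 4, sign kept]
  = (9 / 11)    [185 ≡ 9 mod 11]
  = (11 / 9)    [QR: 9 ≡ 1 mod 4, sign kept]
  = (2 / 9)    [11 ≡ 2 mod 9]
  = (1 / 9)    [9 ≡ 1 mod 8 ⇒ (2 / 9) = +1]
  = 1    [(1 / 9) = 1]

1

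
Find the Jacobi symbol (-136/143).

(-136/143)
  = -(136/143)    [143 ≡ 3 mod 4 ⇒ (-1/143) = -1]
  = -(17/143)    [143 ≡ 7 mod 8 ⇒ (2/143)^3 = +1]
  = -(143/17)    [QR: 17 ≡ 1 mod 4, sign kept]
  = -(7/17)    [143 ≡ 7 mod 17]
  = -(17/7)    [QR: 17 ≡ 1 mod 4, sign kept]
  = -(3/7)    [17 ≡ 3 mod 7]
  = (7/3)    [QR: both ≡ 3 mod 4, sign flips]
  = (1/3)    [7 ≡ 1 mod 3]
  = 1    [(1/3) = 1]

1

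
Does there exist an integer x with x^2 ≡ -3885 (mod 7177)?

(-3885/7177)
  = (3292/7177)    [-3885 ≡ 3292 mod 7177]
  = (823/7177)    [7177 ≡ 1 mod 8 ⇒ (2/7177)^2 = +1]
  = (7177/823)    [QR: 7177 ≡ 1 mod 4, sign kept]
  = (593/823)    [7177 ≡ 593 mod 823]
  = (823/593)    [QR: 593 ≡ 1 mod 4, sign kept]
  = (230/593)    [823 ≡ 230 mod 593]
  = (115/593)    [593 ≡ 1 mod 8 ⇒ (2/593) = +1]
  = (593/115)    [QR: 593 ≡ 1 mod 4, sign kept]
  = (18/115)    [593 ≡ 18 mod 115]
  = -(9/115)    [115 ≡ 3 mod 8 ⇒ (2/115) = -1]
  = -(115/9)    [QR: 9 ≡ 1 mod 4, sign kept]
  = -(7/9)    [115 ≡ 7 mod 9]
  = -(9/7)    [QR: 9 ≡ 1 mod 4, sign kept]
  = -(2/7)    [9 ≡ 2 mod 7]
  = -(1/7)    [7 ≡ 7 mod 8 ⇒ (2/7) = +1]
  = -1    [(1/7) = 1]
The Legendre symbol is -1, so x^2 ≡ -3885 (mod 7177) has no solution.

no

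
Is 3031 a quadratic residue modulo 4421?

4421 ≡ 1 (mod 4), so quadratic reciprocity gives (3031|4421) = (4421|3031). Reduce: 4421 ≡ 1390 (mod 3031). Now have (1390|3031).
Factor out 2: 1390 = 2·695. Since 3031 ≡ 7 (mod 8), (2|3031) = +1. Now have (695|3031).
Both 695 ≡ 3 and 3031 ≡ 3 (mod 4), so reciprocity gives (695|3031) = -(3031|695). Reduce: 3031 ≡ 251 (mod 695). Now have -(251|695).
Both 251 ≡ 3 and 695 ≡ 3 (mod 4), so reciprocity gives (251|695) = -(695|251). Reduce: 695 ≡ 193 (mod 251). Now have (193|251).
193 ≡ 1 (mod 4), so quadratic reciprocity gives (193|251) = (251|193). Reduce: 251 ≡ 58 (mod 193). Now have (58|193).
Factor out 2: 58 = 2·29. Since 193 ≡ 1 (mod 8), (2|193) = +1. Now have (29|193).
29 ≡ 1 (mod 4), so quadratic reciprocity gives (29|193) = (193|29). Reduce: 193 ≡ 19 (mod 29). Now have (19|29).
29 ≡ 1 (mod 4), so quadratic reciprocity gives (19|29) = (29|19). Reduce: 29 ≡ 10 (mod 19). Now have (10|19).
Factor out 2: 10 = 2·5. Since 19 ≡ 3 (mod 8), (2|19) = -1. Now have -(5|19).
5 ≡ 1 (mod 4), so quadratic reciprocity gives (5|19) = (19|5). Reduce: 19 ≡ 4 (mod 5). Now have -(4|5).
Factor out 2: 4 = 2^2. Since 5 ≡ 5 (mod 8), (2|5) = -1, and (2|5)^2 = +1. Now have -(1|5).
(1|5) = 1. Collecting the sign factors: -1.
(3031|4421) = -1, and 4421 is prime, so 3031 is not a quadratic residue mod 4421.

no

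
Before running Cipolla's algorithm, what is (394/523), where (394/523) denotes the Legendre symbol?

1

(394/523)
  = -(197/523)    [523 ≡ 3 mod 8 ⇒ (2/523) = -1]
  = -(523/197)    [QR: 197 ≡ 1 mod 4, sign kept]
  = -(129/197)    [523 ≡ 129 mod 197]
  = -(197/129)    [QR: 129 ≡ 1 mod 4, sign kept]
  = -(68/129)    [197 ≡ 68 mod 129]
  = -(17/129)    [129 ≡ 1 mod 8 ⇒ (2/129)^2 = +1]
  = -(129/17)    [QR: 17 ≡ 1 mod 4, sign kept]
  = -(10/17)    [129 ≡ 10 mod 17]
  = -(5/17)    [17 ≡ 1 mod 8 ⇒ (2/17) = +1]
  = -(17/5)    [QR: 5 ≡ 1 mod 4, sign kept]
  = -(2/5)    [17 ≡ 2 mod 5]
  = (1/5)    [5 ≡ 5 mod 8 ⇒ (2/5) = -1]
  = 1    [(1/5) = 1]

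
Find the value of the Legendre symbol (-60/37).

-1

Reduce the numerator: -60 ≡ 14 (mod 37), so (-60/37) = (14/37).
Factor out 2: 14 = 2·7. Since 37 ≡ 5 (mod 8), (2/37) = -1. Now have -(7/37).
37 ≡ 1 (mod 4), so quadratic reciprocity gives (7/37) = (37/7). Reduce: 37 ≡ 2 (mod 7). Now have -(2/7).
Factor out 2: 2 = 2. Since 7 ≡ 7 (mod 8), (2/7) = +1. Now have -(1/7).
(1/7) = 1. Collecting the sign factors: -1.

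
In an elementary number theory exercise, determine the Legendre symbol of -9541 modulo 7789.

1

Reduce the numerator: -9541 ≡ 6037 (mod 7789), so (-9541/7789) = (6037/7789).
6037 ≡ 1 (mod 4), so quadratic reciprocity gives (6037/7789) = (7789/6037). Reduce: 7789 ≡ 1752 (mod 6037). Now have (1752/6037).
Factor out 2: 1752 = 2^3·219. Since 6037 ≡ 5 (mod 8), (2/6037) = -1, and (2/6037)^3 = -1. Now have -(219/6037).
6037 ≡ 1 (mod 4), so quadratic reciprocity gives (219/6037) = (6037/219). Reduce: 6037 ≡ 124 (mod 219). Now have -(124/219).
Factor out 2: 124 = 2^2·31. Since 219 ≡ 3 (mod 8), (2/219) = -1, and (2/219)^2 = +1. Now have -(31/219).
Both 31 ≡ 3 and 219 ≡ 3 (mod 4), so reciprocity gives (31/219) = -(219/31). Reduce: 219 ≡ 2 (mod 31). Now have (2/31).
Factor out 2: 2 = 2. Since 31 ≡ 7 (mod 8), (2/31) = +1. Now have (1/31).
(1/31) = 1. Collecting the sign factors: 1.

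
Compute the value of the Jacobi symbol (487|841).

841 ≡ 1 (mod 4), so quadratic reciprocity gives (487|841) = (841|487). Reduce: 841 ≡ 354 (mod 487). Now have (354|487).
Factor out 2: 354 = 2·177. Since 487 ≡ 7 (mod 8), (2|487) = +1. Now have (177|487).
177 ≡ 1 (mod 4), so quadratic reciprocity gives (177|487) = (487|177). Reduce: 487 ≡ 133 (mod 177). Now have (133|177).
133 ≡ 1 (mod 4), so quadratic reciprocity gives (133|177) = (177|133). Reduce: 177 ≡ 44 (mod 133). Now have (44|133).
Factor out 2: 44 = 2^2·11. Since 133 ≡ 5 (mod 8), (2|133) = -1, and (2|133)^2 = +1. Now have (11|133).
133 ≡ 1 (mod 4), so quadratic reciprocity gives (11|133) = (133|11). Reduce: 133 ≡ 1 (mod 11). Now have (1|11).
(1|11) = 1. Collecting the sign factors: 1.

1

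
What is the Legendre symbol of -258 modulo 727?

(-258|727)
  = (469|727)    [-258 ≡ 469 mod 727]
  = (727|469)    [QR: 469 ≡ 1 mod 4, sign kept]
  = (258|469)    [727 ≡ 258 mod 469]
  = -(129|469)    [469 ≡ 5 mod 8 ⇒ (2|469) = -1]
  = -(469|129)    [QR: 129 ≡ 1 mod 4, sign kept]
  = -(82|129)    [469 ≡ 82 mod 129]
  = -(41|129)    [129 ≡ 1 mod 8 ⇒ (2|129) = +1]
  = -(129|41)    [QR: 41 ≡ 1 mod 4, sign kept]
  = -(6|41)    [129 ≡ 6 mod 41]
  = -(3|41)    [41 ≡ 1 mod 8 ⇒ (2|41) = +1]
  = -(41|3)    [QR: 41 ≡ 1 mod 4, sign kept]
  = -(2|3)    [41 ≡ 2 mod 3]
  = (1|3)    [3 ≡ 3 mod 8 ⇒ (2|3) = -1]
  = 1    [(1|3) = 1]

1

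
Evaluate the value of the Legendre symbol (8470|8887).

1

(8470|8887)
  = (4235|8887)    [8887 ≡ 7 mod 8 ⇒ (2|8887) = +1]
  = -(8887|4235)    [QR: both ≡ 3 mod 4, sign flips]
  = -(417|4235)    [8887 ≡ 417 mod 4235]
  = -(4235|417)    [QR: 417 ≡ 1 mod 4, sign kept]
  = -(65|417)    [4235 ≡ 65 mod 417]
  = -(417|65)    [QR: 65 ≡ 1 mod 4, sign kept]
  = -(27|65)    [417 ≡ 27 mod 65]
  = -(65|27)    [QR: 65 ≡ 1 mod 4, sign kept]
  = -(11|27)    [65 ≡ 11 mod 27]
  = (27|11)    [QR: both ≡ 3 mod 4, sign flips]
  = (5|11)    [27 ≡ 5 mod 11]
  = (11|5)    [QR: 5 ≡ 1 mod 4, sign kept]
  = (1|5)    [11 ≡ 1 mod 5]
  = 1    [(1|5) = 1]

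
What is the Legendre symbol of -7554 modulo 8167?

Reduce the numerator: -7554 ≡ 613 (mod 8167), so (-7554/8167) = (613/8167).
613 ≡ 1 (mod 4), so quadratic reciprocity gives (613/8167) = (8167/613). Reduce: 8167 ≡ 198 (mod 613). Now have (198/613).
Factor out 2: 198 = 2·99. Since 613 ≡ 5 (mod 8), (2/613) = -1. Now have -(99/613).
613 ≡ 1 (mod 4), so quadratic reciprocity gives (99/613) = (613/99). Reduce: 613 ≡ 19 (mod 99). Now have -(19/99).
Both 19 ≡ 3 and 99 ≡ 3 (mod 4), so reciprocity gives (19/99) = -(99/19). Reduce: 99 ≡ 4 (mod 19). Now have (4/19).
Factor out 2: 4 = 2^2. Since 19 ≡ 3 (mod 8), (2/19) = -1, and (2/19)^2 = +1. Now have (1/19).
(1/19) = 1. Collecting the sign factors: 1.

1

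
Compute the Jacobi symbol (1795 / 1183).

(1795 / 1183)
  = (612 / 1183)    [1795 ≡ 612 mod 1183]
  = (153 / 1183)    [1183 ≡ 7 mod 8 ⇒ (2 / 1183)^2 = +1]
  = (1183 / 153)    [QR: 153 ≡ 1 mod 4, sign kept]
  = (112 / 153)    [1183 ≡ 112 mod 153]
  = (7 / 153)    [153 ≡ 1 mod 8 ⇒ (2 / 153)^4 = +1]
  = (153 / 7)    [QR: 153 ≡ 1 mod 4, sign kept]
  = (6 / 7)    [153 ≡ 6 mod 7]
  = (3 / 7)    [7 ≡ 7 mod 8 ⇒ (2 / 7) = +1]
  = -(7 / 3)    [QR: both ≡ 3 mod 4, sign flips]
  = -(1 / 3)    [7 ≡ 1 mod 3]
  = -1    [(1 / 3) = 1]

-1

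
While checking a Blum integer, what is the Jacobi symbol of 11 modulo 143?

(11 / 143)
  = -(143 / 11)    [QR: both ≡ 3 mod 4, sign flips]
  = -(0 / 11)    [143 ≡ 0 mod 11]
  = 0    [numerator 0, gcd > 1]

0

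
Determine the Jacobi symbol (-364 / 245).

0

Reduce the numerator: -364 ≡ 126 (mod 245), so (-364 / 245) = (126 / 245).
Factor out 2: 126 = 2·63. Since 245 ≡ 5 (mod 8), (2 / 245) = -1. Now have -(63 / 245).
245 ≡ 1 (mod 4), so quadratic reciprocity gives (63 / 245) = (245 / 63). Reduce: 245 ≡ 56 (mod 63). Now have -(56 / 63).
Factor out 2: 56 = 2^3·7. Since 63 ≡ 7 (mod 8), (2 / 63) = +1, and (2 / 63)^3 = +1. Now have -(7 / 63).
Both 7 ≡ 3 and 63 ≡ 3 (mod 4), so reciprocity gives (7 / 63) = -(63 / 7). Reduce: 63 ≡ 0 (mod 7). Now have (0 / 7).
The numerator is now 0 with denominator 7 > 1: the symbol is 0.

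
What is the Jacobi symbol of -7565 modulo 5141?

-1

(-7565/5141)
  = (2717/5141)    [-7565 ≡ 2717 mod 5141]
  = (5141/2717)    [QR: 2717 ≡ 1 mod 4, sign kept]
  = (2424/2717)    [5141 ≡ 2424 mod 2717]
  = -(303/2717)    [2717 ≡ 5 mod 8 ⇒ (2/2717)^3 = -1]
  = -(2717/303)    [QR: 2717 ≡ 1 mod 4, sign kept]
  = -(293/303)    [2717 ≡ 293 mod 303]
  = -(303/293)    [QR: 293 ≡ 1 mod 4, sign kept]
  = -(10/293)    [303 ≡ 10 mod 293]
  = (5/293)    [293 ≡ 5 mod 8 ⇒ (2/293) = -1]
  = (293/5)    [QR: 5 ≡ 1 mod 4, sign kept]
  = (3/5)    [293 ≡ 3 mod 5]
  = (5/3)    [QR: 5 ≡ 1 mod 4, sign kept]
  = (2/3)    [5 ≡ 2 mod 3]
  = -(1/3)    [3 ≡ 3 mod 8 ⇒ (2/3) = -1]
  = -1    [(1/3) = 1]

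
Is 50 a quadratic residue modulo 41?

Reduce the numerator: 50 ≡ 9 (mod 41), so (50|41) = (9|41).
9 ≡ 1 (mod 4), so quadratic reciprocity gives (9|41) = (41|9). Reduce: 41 ≡ 5 (mod 9). Now have (5|9).
5 ≡ 1 (mod 4), so quadratic reciprocity gives (5|9) = (9|5). Reduce: 9 ≡ 4 (mod 5). Now have (4|5).
Factor out 2: 4 = 2^2. Since 5 ≡ 5 (mod 8), (2|5) = -1, and (2|5)^2 = +1. Now have (1|5).
(1|5) = 1. Collecting the sign factors: 1.
(50|41) = 1, and 41 is prime, so 50 is a quadratic residue mod 41.

yes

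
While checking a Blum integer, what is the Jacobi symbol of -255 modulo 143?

Reduce the numerator: -255 ≡ 31 (mod 143), so (-255|143) = (31|143).
Both 31 ≡ 3 and 143 ≡ 3 (mod 4), so reciprocity gives (31|143) = -(143|31). Reduce: 143 ≡ 19 (mod 31). Now have -(19|31).
Both 19 ≡ 3 and 31 ≡ 3 (mod 4), so reciprocity gives (19|31) = -(31|19). Reduce: 31 ≡ 12 (mod 19). Now have (12|19).
Factor out 2: 12 = 2^2·3. Since 19 ≡ 3 (mod 8), (2|19) = -1, and (2|19)^2 = +1. Now have (3|19).
Both 3 ≡ 3 and 19 ≡ 3 (mod 4), so reciprocity gives (3|19) = -(19|3). Reduce: 19 ≡ 1 (mod 3). Now have -(1|3).
(1|3) = 1. Collecting the sign factors: -1.

-1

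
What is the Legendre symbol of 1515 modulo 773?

(1515/773)
  = (742/773)    [1515 ≡ 742 mod 773]
  = -(371/773)    [773 ≡ 5 mod 8 ⇒ (2/773) = -1]
  = -(773/371)    [QR: 773 ≡ 1 mod 4, sign kept]
  = -(31/371)    [773 ≡ 31 mod 371]
  = (371/31)    [QR: both ≡ 3 mod 4, sign flips]
  = (30/31)    [371 ≡ 30 mod 31]
  = (15/31)    [31 ≡ 7 mod 8 ⇒ (2/31) = +1]
  = -(31/15)    [QR: both ≡ 3 mod 4, sign flips]
  = -(1/15)    [31 ≡ 1 mod 15]
  = -1    [(1/15) = 1]

-1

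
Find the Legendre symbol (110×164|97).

1

By multiplicativity, (110·164|97) = (110|97)·(164|97).
First factor (110|97):
(110|97)
  = (13|97)    [110 ≡ 13 mod 97]
  = (97|13)    [QR: 13 ≡ 1 mod 4, sign kept]
  = (6|13)    [97 ≡ 6 mod 13]
  = -(3|13)    [13 ≡ 5 mod 8 ⇒ (2|13) = -1]
  = -(13|3)    [QR: 13 ≡ 1 mod 4, sign kept]
  = -(1|3)    [13 ≡ 1 mod 3]
  = -1    [(1|3) = 1]
Second factor (164|97):
(164|97)
  = (67|97)    [164 ≡ 67 mod 97]
  = (97|67)    [QR: 97 ≡ 1 mod 4, sign kept]
  = (30|67)    [97 ≡ 30 mod 67]
  = -(15|67)    [67 ≡ 3 mod 8 ⇒ (2|67) = -1]
  = (67|15)    [QR: both ≡ 3 mod 4, sign flips]
  = (7|15)    [67 ≡ 7 mod 15]
  = -(15|7)    [QR: both ≡ 3 mod 4, sign flips]
  = -(1|7)    [15 ≡ 1 mod 7]
  = -1    [(1|7) = 1]
Product: (-1)·(-1) = 1.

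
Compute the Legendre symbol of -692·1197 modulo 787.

-1

By multiplicativity, (-692·1197 / 787) = (-692 / 787)·(1197 / 787).
First factor (-692 / 787):
Reduce the numerator: -692 ≡ 95 (mod 787), so (-692 / 787) = (95 / 787).
Both 95 ≡ 3 and 787 ≡ 3 (mod 4), so reciprocity gives (95 / 787) = -(787 / 95). Reduce: 787 ≡ 27 (mod 95). Now have -(27 / 95).
Both 27 ≡ 3 and 95 ≡ 3 (mod 4), so reciprocity gives (27 / 95) = -(95 / 27). Reduce: 95 ≡ 14 (mod 27). Now have (14 / 27).
Factor out 2: 14 = 2·7. Since 27 ≡ 3 (mod 8), (2 / 27) = -1. Now have -(7 / 27).
Both 7 ≡ 3 and 27 ≡ 3 (mod 4), so reciprocity gives (7 / 27) = -(27 / 7). Reduce: 27 ≡ 6 (mod 7). Now have (6 / 7).
Factor out 2: 6 = 2·3. Since 7 ≡ 7 (mod 8), (2 / 7) = +1. Now have (3 / 7).
Both 3 ≡ 3 and 7 ≡ 3 (mod 4), so reciprocity gives (3 / 7) = -(7 / 3). Reduce: 7 ≡ 1 (mod 3). Now have -(1 / 3).
(1 / 3) = 1. Collecting the sign factors: -1.
Second factor (1197 / 787):
Reduce the numerator: 1197 ≡ 410 (mod 787), so (1197 / 787) = (410 / 787).
Factor out 2: 410 = 2·205. Since 787 ≡ 3 (mod 8), (2 / 787) = -1. Now have -(205 / 787).
205 ≡ 1 (mod 4), so quadratic reciprocity gives (205 / 787) = (787 / 205). Reduce: 787 ≡ 172 (mod 205). Now have -(172 / 205).
Factor out 2: 172 = 2^2·43. Since 205 ≡ 5 (mod 8), (2 / 205) = -1, and (2 / 205)^2 = +1. Now have -(43 / 205).
205 ≡ 1 (mod 4), so quadratic reciprocity gives (43 / 205) = (205 / 43). Reduce: 205 ≡ 33 (mod 43). Now have -(33 / 43).
33 ≡ 1 (mod 4), so quadratic reciprocity gives (33 / 43) = (43 / 33). Reduce: 43 ≡ 10 (mod 33). Now have -(10 / 33).
Factor out 2: 10 = 2·5. Since 33 ≡ 1 (mod 8), (2 / 33) = +1. Now have -(5 / 33).
5 ≡ 1 (mod 4), so quadratic reciprocity gives (5 / 33) = (33 / 5). Reduce: 33 ≡ 3 (mod 5). Now have -(3 / 5).
5 ≡ 1 (mod 4), so quadratic reciprocity gives (3 / 5) = (5 / 3). Reduce: 5 ≡ 2 (mod 3). Now have -(2 / 3).
Factor out 2: 2 = 2. Since 3 ≡ 3 (mod 8), (2 / 3) = -1. Now have (1 / 3).
(1 / 3) = 1. Collecting the sign factors: 1.
Product: (-1)·(1) = -1.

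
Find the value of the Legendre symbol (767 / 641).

1

Reduce the numerator: 767 ≡ 126 (mod 641), so (767 / 641) = (126 / 641).
Factor out 2: 126 = 2·63. Since 641 ≡ 1 (mod 8), (2 / 641) = +1. Now have (63 / 641).
641 ≡ 1 (mod 4), so quadratic reciprocity gives (63 / 641) = (641 / 63). Reduce: 641 ≡ 11 (mod 63). Now have (11 / 63).
Both 11 ≡ 3 and 63 ≡ 3 (mod 4), so reciprocity gives (11 / 63) = -(63 / 11). Reduce: 63 ≡ 8 (mod 11). Now have -(8 / 11).
Factor out 2: 8 = 2^3. Since 11 ≡ 3 (mod 8), (2 / 11) = -1, and (2 / 11)^3 = -1. Now have (1 / 11).
(1 / 11) = 1. Collecting the sign factors: 1.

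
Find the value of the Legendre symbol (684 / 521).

Reduce the numerator: 684 ≡ 163 (mod 521), so (684 / 521) = (163 / 521).
521 ≡ 1 (mod 4), so quadratic reciprocity gives (163 / 521) = (521 / 163). Reduce: 521 ≡ 32 (mod 163). Now have (32 / 163).
Factor out 2: 32 = 2^5. Since 163 ≡ 3 (mod 8), (2 / 163) = -1, and (2 / 163)^5 = -1. Now have -(1 / 163).
(1 / 163) = 1. Collecting the sign factors: -1.

-1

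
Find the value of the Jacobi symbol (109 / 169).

109 ≡ 1 (mod 4), so quadratic reciprocity gives (109 / 169) = (169 / 109). Reduce: 169 ≡ 60 (mod 109). Now have (60 / 109).
Factor out 2: 60 = 2^2·15. Since 109 ≡ 5 (mod 8), (2 / 109) = -1, and (2 / 109)^2 = +1. Now have (15 / 109).
109 ≡ 1 (mod 4), so quadratic reciprocity gives (15 / 109) = (109 / 15). Reduce: 109 ≡ 4 (mod 15). Now have (4 / 15).
Factor out 2: 4 = 2^2. Since 15 ≡ 7 (mod 8), (2 / 15) = +1, and (2 / 15)^2 = +1. Now have (1 / 15).
(1 / 15) = 1. Collecting the sign factors: 1.

1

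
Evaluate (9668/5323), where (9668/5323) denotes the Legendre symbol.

Reduce the numerator: 9668 ≡ 4345 (mod 5323), so (9668/5323) = (4345/5323).
4345 ≡ 1 (mod 4), so quadratic reciprocity gives (4345/5323) = (5323/4345). Reduce: 5323 ≡ 978 (mod 4345). Now have (978/4345).
Factor out 2: 978 = 2·489. Since 4345 ≡ 1 (mod 8), (2/4345) = +1. Now have (489/4345).
489 ≡ 1 (mod 4), so quadratic reciprocity gives (489/4345) = (4345/489). Reduce: 4345 ≡ 433 (mod 489). Now have (433/489).
433 ≡ 1 (mod 4), so quadratic reciprocity gives (433/489) = (489/433). Reduce: 489 ≡ 56 (mod 433). Now have (56/433).
Factor out 2: 56 = 2^3·7. Since 433 ≡ 1 (mod 8), (2/433) = +1, and (2/433)^3 = +1. Now have (7/433).
433 ≡ 1 (mod 4), so quadratic reciprocity gives (7/433) = (433/7). Reduce: 433 ≡ 6 (mod 7). Now have (6/7).
Factor out 2: 6 = 2·3. Since 7 ≡ 7 (mod 8), (2/7) = +1. Now have (3/7).
Both 3 ≡ 3 and 7 ≡ 3 (mod 4), so reciprocity gives (3/7) = -(7/3). Reduce: 7 ≡ 1 (mod 3). Now have -(1/3).
(1/3) = 1. Collecting the sign factors: -1.

-1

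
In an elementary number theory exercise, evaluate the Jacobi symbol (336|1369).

1

(336|1369)
  = (21|1369)    [1369 ≡ 1 mod 8 ⇒ (2|1369)^4 = +1]
  = (1369|21)    [QR: 21 ≡ 1 mod 4, sign kept]
  = (4|21)    [1369 ≡ 4 mod 21]
  = (1|21)    [21 ≡ 5 mod 8 ⇒ (2|21)^2 = +1]
  = 1    [(1|21) = 1]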